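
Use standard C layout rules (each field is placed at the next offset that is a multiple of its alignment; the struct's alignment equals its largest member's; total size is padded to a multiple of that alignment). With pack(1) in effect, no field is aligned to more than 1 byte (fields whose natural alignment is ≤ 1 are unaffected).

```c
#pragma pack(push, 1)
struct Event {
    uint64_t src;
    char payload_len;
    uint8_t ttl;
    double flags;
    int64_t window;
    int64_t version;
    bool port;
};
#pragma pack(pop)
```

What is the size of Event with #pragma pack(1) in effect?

0..8  src  (8B, 1-aligned)
8..9  payload_len  (1B, 1-aligned)
9..10  ttl  (1B, 1-aligned)
10..18  flags  (8B, 1-aligned)
18..26  window  (8B, 1-aligned)
26..34  version  (8B, 1-aligned)
34..35  port  (1B, 1-aligned)
sizeof = 35, alignof = 1

35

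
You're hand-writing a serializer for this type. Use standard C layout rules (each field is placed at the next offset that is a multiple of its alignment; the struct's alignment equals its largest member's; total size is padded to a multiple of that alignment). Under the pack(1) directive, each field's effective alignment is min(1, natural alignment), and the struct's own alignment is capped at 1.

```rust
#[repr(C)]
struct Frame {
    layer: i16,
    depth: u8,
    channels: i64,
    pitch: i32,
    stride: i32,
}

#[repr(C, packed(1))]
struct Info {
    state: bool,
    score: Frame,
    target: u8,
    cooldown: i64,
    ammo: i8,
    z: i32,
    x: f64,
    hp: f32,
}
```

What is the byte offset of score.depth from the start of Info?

Frame: layer at 0 (size 2, align 2) → ends 2; depth at 2 (size 1, align 1) → ends 3; pad 5 to align 8 for channels; channels at 8 (size 8, align 8) → ends 16; pitch at 16 (size 4, align 4) → ends 20; stride at 20 (size 4, align 4) → ends 24; total 24 bytes, alignment 8
state at 0 (size 1, align 1) → ends 1
score at 1 (size 24, align 1) → ends 25
within Frame: depth at 2
1 + 2 = 3

3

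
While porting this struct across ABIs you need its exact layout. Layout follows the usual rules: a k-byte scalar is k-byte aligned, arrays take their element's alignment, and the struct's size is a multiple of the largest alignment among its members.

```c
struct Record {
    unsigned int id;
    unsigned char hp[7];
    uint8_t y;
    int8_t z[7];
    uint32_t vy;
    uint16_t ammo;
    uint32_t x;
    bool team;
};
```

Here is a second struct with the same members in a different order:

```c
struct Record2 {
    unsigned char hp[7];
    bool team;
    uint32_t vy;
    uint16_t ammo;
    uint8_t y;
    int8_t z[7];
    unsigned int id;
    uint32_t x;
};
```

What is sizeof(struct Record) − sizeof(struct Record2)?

4

id at 0 (size 4, align 4) → ends 4
hp at 4 (size 7, align 1) → ends 11
y at 11 (size 1, align 1) → ends 12
z at 12 (size 7, align 1) → ends 19
pad 1 to align 4 for vy
vy at 20 (size 4, align 4) → ends 24
ammo at 24 (size 2, align 2) → ends 26
pad 2 to align 4 for x
x at 28 (size 4, align 4) → ends 32
team at 32 (size 1, align 1) → ends 33
tail pad 3 to reach multiple of 4
total 36 bytes, alignment 4
— Record2 —
hp at 0 (size 7, align 1) → ends 7
team at 7 (size 1, align 1) → ends 8
vy at 8 (size 4, align 4) → ends 12
ammo at 12 (size 2, align 2) → ends 14
y at 14 (size 1, align 1) → ends 15
z at 15 (size 7, align 1) → ends 22
pad 2 to align 4 for id
id at 24 (size 4, align 4) → ends 28
x at 28 (size 4, align 4) → ends 32
total 32 bytes, alignment 4
36 − 32 = 4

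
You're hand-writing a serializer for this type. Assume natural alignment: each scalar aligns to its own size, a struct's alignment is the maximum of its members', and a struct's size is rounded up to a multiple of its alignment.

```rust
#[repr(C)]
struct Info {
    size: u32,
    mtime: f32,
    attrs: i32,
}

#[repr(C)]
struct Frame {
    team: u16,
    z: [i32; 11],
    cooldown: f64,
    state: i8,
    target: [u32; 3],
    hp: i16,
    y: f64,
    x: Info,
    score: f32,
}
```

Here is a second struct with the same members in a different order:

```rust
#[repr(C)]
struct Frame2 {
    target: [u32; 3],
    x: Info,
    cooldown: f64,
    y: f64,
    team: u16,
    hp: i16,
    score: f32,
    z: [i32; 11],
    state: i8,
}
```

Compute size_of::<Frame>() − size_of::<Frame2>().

Info: size at 0 (size 4, align 4) → ends 4; mtime at 4 (size 4, align 4) → ends 8; attrs at 8 (size 4, align 4) → ends 12; total 12 bytes, alignment 4
team at 0 (size 2, align 2) → ends 2
pad 2 to align 4 for z
z at 4 (size 44, align 4) → ends 48
cooldown at 48 (size 8, align 8) → ends 56
state at 56 (size 1, align 1) → ends 57
pad 3 to align 4 for target
target at 60 (size 12, align 4) → ends 72
hp at 72 (size 2, align 2) → ends 74
pad 6 to align 8 for y
y at 80 (size 8, align 8) → ends 88
x at 88 (size 12, align 4) → ends 100
score at 100 (size 4, align 4) → ends 104
total 104 bytes, alignment 8
— Frame2 —
target at 0 (size 12, align 4) → ends 12
x at 12 (size 12, align 4) → ends 24
cooldown at 24 (size 8, align 8) → ends 32
y at 32 (size 8, align 8) → ends 40
team at 40 (size 2, align 2) → ends 42
hp at 42 (size 2, align 2) → ends 44
score at 44 (size 4, align 4) → ends 48
z at 48 (size 44, align 4) → ends 92
state at 92 (size 1, align 1) → ends 93
tail pad 3 to reach multiple of 8
total 96 bytes, alignment 8
104 − 96 = 8

8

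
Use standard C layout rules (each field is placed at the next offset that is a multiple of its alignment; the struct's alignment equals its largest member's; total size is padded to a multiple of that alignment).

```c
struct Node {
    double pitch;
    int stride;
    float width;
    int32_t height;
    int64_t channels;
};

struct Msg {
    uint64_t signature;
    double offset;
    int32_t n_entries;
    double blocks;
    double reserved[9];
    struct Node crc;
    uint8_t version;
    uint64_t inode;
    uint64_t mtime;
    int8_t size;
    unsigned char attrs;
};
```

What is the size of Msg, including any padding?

Node: 0..8  pitch  (8B, 8-aligned); 8..12  stride  (4B, 4-aligned); 12..16  width  (4B, 4-aligned); 16..20  height  (4B, 4-aligned); 20..24  -- padding (4B); 24..32  channels  (8B, 8-aligned); sizeof = 32, alignof = 8
0..8  signature  (8B, 8-aligned)
8..16  offset  (8B, 8-aligned)
16..20  n_entries  (4B, 4-aligned)
20..24  -- padding (4B)
24..32  blocks  (8B, 8-aligned)
32..104  reserved  (72B, 8-aligned)
104..136  crc  (32B, 8-aligned)
136..137  version  (1B, 1-aligned)
137..144  -- padding (7B)
144..152  inode  (8B, 8-aligned)
152..160  mtime  (8B, 8-aligned)
160..161  size  (1B, 1-aligned)
161..162  attrs  (1B, 1-aligned)
162..168  -- tail padding (6B)
sizeof = 168, alignof = 8

168 bytes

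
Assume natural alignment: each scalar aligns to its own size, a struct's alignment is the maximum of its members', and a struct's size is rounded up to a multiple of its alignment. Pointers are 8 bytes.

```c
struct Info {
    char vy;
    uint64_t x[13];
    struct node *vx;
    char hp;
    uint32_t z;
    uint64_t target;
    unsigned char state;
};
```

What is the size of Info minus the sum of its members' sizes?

@0: vy [1B, align 1] → 1
+7 pad (align 8)
@8: x [104B, align 8] → 112
@112: vx [8B, align 8] → 120
@120: hp [1B, align 1] → 121
+3 pad (align 4)
@124: z [4B, align 4] → 128
@128: target [8B, align 8] → 136
@136: state [1B, align 1] → 137
+7 tail pad (align 8)
size 144, align 8
data bytes 127, size 144 → padding 17

17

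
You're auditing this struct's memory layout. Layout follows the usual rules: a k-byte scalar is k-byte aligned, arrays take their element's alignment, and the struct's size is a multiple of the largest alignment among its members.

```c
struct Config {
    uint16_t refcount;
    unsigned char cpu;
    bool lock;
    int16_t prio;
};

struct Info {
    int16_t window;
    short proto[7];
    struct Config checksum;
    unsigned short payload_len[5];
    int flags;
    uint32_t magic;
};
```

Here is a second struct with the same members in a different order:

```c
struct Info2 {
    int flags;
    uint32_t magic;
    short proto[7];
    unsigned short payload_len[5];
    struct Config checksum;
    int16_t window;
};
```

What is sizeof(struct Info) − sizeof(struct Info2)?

Config: refcount at 0 (size 2, align 2) → ends 2; cpu at 2 (size 1, align 1) → ends 3; lock at 3 (size 1, align 1) → ends 4; prio at 4 (size 2, align 2) → ends 6; total 6 bytes, alignment 2
window at 0 (size 2, align 2) → ends 2
proto at 2 (size 14, align 2) → ends 16
checksum at 16 (size 6, align 2) → ends 22
payload_len at 22 (size 10, align 2) → ends 32
flags at 32 (size 4, align 4) → ends 36
magic at 36 (size 4, align 4) → ends 40
total 40 bytes, alignment 4
— Info2 —
flags at 0 (size 4, align 4) → ends 4
magic at 4 (size 4, align 4) → ends 8
proto at 8 (size 14, align 2) → ends 22
payload_len at 22 (size 10, align 2) → ends 32
checksum at 32 (size 6, align 2) → ends 38
window at 38 (size 2, align 2) → ends 40
total 40 bytes, alignment 4
40 − 40 = 0

0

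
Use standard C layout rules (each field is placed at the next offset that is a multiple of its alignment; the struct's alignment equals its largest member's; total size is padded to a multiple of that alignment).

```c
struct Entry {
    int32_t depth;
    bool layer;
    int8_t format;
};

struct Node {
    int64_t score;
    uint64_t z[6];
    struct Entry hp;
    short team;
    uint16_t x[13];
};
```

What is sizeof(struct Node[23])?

Entry: 0..4  depth  (4B, 4-aligned); 4..5  layer  (1B, 1-aligned); 5..6  format  (1B, 1-aligned); 6..8  -- tail padding (2B); sizeof = 8, alignof = 4
0..8  score  (8B, 8-aligned)
8..56  z  (48B, 8-aligned)
56..64  hp  (8B, 4-aligned)
64..66  team  (2B, 2-aligned)
66..92  x  (26B, 2-aligned)
92..96  -- tail padding (4B)
sizeof = 96, alignof = 8
array of 23: 23 × 96 = 2208

2208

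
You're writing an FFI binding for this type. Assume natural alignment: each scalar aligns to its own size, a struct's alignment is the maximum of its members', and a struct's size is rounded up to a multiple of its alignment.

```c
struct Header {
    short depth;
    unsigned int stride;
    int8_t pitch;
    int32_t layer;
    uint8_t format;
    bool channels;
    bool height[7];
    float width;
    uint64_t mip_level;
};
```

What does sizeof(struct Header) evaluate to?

40 bytes

depth at 0 (size 2, align 2) → ends 2
pad 2 to align 4 for stride
stride at 4 (size 4, align 4) → ends 8
pitch at 8 (size 1, align 1) → ends 9
pad 3 to align 4 for layer
layer at 12 (size 4, align 4) → ends 16
format at 16 (size 1, align 1) → ends 17
channels at 17 (size 1, align 1) → ends 18
height at 18 (size 7, align 1) → ends 25
pad 3 to align 4 for width
width at 28 (size 4, align 4) → ends 32
mip_level at 32 (size 8, align 8) → ends 40
total 40 bytes, alignment 8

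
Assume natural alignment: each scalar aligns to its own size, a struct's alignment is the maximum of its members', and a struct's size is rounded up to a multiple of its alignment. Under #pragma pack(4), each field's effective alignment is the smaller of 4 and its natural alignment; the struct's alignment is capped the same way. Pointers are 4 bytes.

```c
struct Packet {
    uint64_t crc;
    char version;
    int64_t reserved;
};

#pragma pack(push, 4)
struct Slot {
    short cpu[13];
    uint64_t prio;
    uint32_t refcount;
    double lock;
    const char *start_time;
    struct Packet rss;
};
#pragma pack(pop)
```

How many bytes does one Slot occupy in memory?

76 bytes

Packet: 0..8  crc  (8B, 8-aligned); 8..9  version  (1B, 1-aligned); 9..16  -- padding (7B); 16..24  reserved  (8B, 8-aligned); sizeof = 24, alignof = 8
0..26  cpu  (26B, 2-aligned)
26..28  -- padding (2B)
28..36  prio  (8B, 4-aligned)
36..40  refcount  (4B, 4-aligned)
40..48  lock  (8B, 4-aligned)
48..52  start_time  (4B, 4-aligned)
52..76  rss  (24B, 4-aligned)
sizeof = 76, alignof = 4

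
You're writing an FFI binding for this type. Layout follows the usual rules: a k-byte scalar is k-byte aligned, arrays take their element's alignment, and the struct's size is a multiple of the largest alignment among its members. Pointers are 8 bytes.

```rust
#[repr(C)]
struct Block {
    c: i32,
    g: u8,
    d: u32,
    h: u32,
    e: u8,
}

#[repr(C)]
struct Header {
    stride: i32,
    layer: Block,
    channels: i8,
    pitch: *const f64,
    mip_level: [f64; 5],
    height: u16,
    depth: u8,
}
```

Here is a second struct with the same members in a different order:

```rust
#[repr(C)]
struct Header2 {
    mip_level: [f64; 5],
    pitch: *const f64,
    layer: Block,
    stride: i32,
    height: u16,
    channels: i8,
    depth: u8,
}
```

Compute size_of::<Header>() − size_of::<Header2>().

Block: c at 0 (size 4, align 4) → ends 4; g at 4 (size 1, align 1) → ends 5; pad 3 to align 4 for d; d at 8 (size 4, align 4) → ends 12; h at 12 (size 4, align 4) → ends 16; e at 16 (size 1, align 1) → ends 17; tail pad 3 to reach multiple of 4; total 20 bytes, alignment 4
stride at 0 (size 4, align 4) → ends 4
layer at 4 (size 20, align 4) → ends 24
channels at 24 (size 1, align 1) → ends 25
pad 7 to align 8 for pitch
pitch at 32 (size 8, align 8) → ends 40
mip_level at 40 (size 40, align 8) → ends 80
height at 80 (size 2, align 2) → ends 82
depth at 82 (size 1, align 1) → ends 83
tail pad 5 to reach multiple of 8
total 88 bytes, alignment 8
— Header2 —
mip_level at 0 (size 40, align 8) → ends 40
pitch at 40 (size 8, align 8) → ends 48
layer at 48 (size 20, align 4) → ends 68
stride at 68 (size 4, align 4) → ends 72
height at 72 (size 2, align 2) → ends 74
channels at 74 (size 1, align 1) → ends 75
depth at 75 (size 1, align 1) → ends 76
tail pad 4 to reach multiple of 8
total 80 bytes, alignment 8
88 − 80 = 8

8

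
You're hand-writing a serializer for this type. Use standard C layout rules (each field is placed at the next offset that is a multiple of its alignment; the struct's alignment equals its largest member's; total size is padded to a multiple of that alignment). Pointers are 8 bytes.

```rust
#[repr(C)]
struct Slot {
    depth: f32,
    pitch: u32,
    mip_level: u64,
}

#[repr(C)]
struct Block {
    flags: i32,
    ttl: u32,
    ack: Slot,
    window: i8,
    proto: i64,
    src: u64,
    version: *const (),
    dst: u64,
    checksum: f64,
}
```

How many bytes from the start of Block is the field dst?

56

Slot: 0..4  depth  (4B, 4-aligned); 4..8  pitch  (4B, 4-aligned); 8..16  mip_level  (8B, 8-aligned); sizeof = 16, alignof = 8
0..4  flags  (4B, 4-aligned)
4..8  ttl  (4B, 4-aligned)
8..24  ack  (16B, 8-aligned)
24..25  window  (1B, 1-aligned)
25..32  -- padding (7B)
32..40  proto  (8B, 8-aligned)
40..48  src  (8B, 8-aligned)
48..56  version  (8B, 8-aligned)
56..64  dst  (8B, 8-aligned)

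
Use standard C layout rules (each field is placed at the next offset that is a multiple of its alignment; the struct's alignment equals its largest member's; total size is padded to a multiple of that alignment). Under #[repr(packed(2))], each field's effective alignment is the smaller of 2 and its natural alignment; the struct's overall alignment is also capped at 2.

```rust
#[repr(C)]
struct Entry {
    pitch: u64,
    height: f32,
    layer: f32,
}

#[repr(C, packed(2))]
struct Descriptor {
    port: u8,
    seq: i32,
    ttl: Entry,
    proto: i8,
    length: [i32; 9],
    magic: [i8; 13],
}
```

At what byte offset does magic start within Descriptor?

Entry: @0: pitch [8B, align 8] → 8; @8: height [4B, align 4] → 12; @12: layer [4B, align 4] → 16; size 16, align 8
@0: port [1B, align 1] → 1
+1 pad (align 2)
@2: seq [4B, align 2] → 6
@6: ttl [16B, align 2] → 22
@22: proto [1B, align 1] → 23
+1 pad (align 2)
@24: length [36B, align 2] → 60
@60: magic [13B, align 1] → 73

60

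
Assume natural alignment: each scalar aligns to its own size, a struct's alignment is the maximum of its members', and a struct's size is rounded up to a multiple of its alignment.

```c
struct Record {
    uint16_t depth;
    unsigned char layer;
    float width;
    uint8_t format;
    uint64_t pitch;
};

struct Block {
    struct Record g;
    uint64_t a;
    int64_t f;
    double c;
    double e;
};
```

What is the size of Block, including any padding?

Record: depth at 0 (size 2, align 2) → ends 2; layer at 2 (size 1, align 1) → ends 3; pad 1 to align 4 for width; width at 4 (size 4, align 4) → ends 8; format at 8 (size 1, align 1) → ends 9; pad 7 to align 8 for pitch; pitch at 16 (size 8, align 8) → ends 24; total 24 bytes, alignment 8
g at 0 (size 24, align 8) → ends 24
a at 24 (size 8, align 8) → ends 32
f at 32 (size 8, align 8) → ends 40
c at 40 (size 8, align 8) → ends 48
e at 48 (size 8, align 8) → ends 56
total 56 bytes, alignment 8

56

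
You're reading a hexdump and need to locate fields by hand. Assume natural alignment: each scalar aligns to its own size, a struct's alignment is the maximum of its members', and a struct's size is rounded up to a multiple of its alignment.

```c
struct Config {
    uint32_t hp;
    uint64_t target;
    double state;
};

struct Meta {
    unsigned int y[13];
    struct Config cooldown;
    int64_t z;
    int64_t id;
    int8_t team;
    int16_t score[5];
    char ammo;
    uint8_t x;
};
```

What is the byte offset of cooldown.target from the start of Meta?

64

Config: 0..4  hp  (4B, 4-aligned); 4..8  -- padding (4B); 8..16  target  (8B, 8-aligned); 16..24  state  (8B, 8-aligned); sizeof = 24, alignof = 8
0..52  y  (52B, 4-aligned)
52..56  -- padding (4B)
56..80  cooldown  (24B, 8-aligned)
within Config: target at 8
56 + 8 = 64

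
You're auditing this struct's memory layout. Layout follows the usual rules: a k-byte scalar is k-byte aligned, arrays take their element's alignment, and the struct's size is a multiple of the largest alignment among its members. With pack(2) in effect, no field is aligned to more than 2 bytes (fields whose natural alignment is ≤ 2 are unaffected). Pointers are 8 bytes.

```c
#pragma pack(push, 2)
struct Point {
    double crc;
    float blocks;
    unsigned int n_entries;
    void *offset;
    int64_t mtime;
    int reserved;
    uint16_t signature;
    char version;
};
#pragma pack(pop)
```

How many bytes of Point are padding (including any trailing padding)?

0..8  crc  (8B, 2-aligned)
8..12  blocks  (4B, 2-aligned)
12..16  n_entries  (4B, 2-aligned)
16..24  offset  (8B, 2-aligned)
24..32  mtime  (8B, 2-aligned)
32..36  reserved  (4B, 2-aligned)
36..38  signature  (2B, 2-aligned)
38..39  version  (1B, 1-aligned)
39..40  -- tail padding (1B)
sizeof = 40, alignof = 2
data bytes 39, size 40 → padding 1

1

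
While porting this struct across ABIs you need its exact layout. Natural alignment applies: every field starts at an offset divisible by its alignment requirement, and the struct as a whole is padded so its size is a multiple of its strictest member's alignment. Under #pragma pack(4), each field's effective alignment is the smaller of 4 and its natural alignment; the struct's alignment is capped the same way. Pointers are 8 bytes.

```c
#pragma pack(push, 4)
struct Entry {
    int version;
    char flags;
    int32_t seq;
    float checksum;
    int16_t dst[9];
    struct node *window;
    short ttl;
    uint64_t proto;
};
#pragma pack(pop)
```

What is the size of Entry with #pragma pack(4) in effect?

0..4  version  (4B, 4-aligned)
4..5  flags  (1B, 1-aligned)
5..8  -- padding (3B)
8..12  seq  (4B, 4-aligned)
12..16  checksum  (4B, 4-aligned)
16..34  dst  (18B, 2-aligned)
34..36  -- padding (2B)
36..44  window  (8B, 4-aligned)
44..46  ttl  (2B, 2-aligned)
46..48  -- padding (2B)
48..56  proto  (8B, 4-aligned)
sizeof = 56, alignof = 4

56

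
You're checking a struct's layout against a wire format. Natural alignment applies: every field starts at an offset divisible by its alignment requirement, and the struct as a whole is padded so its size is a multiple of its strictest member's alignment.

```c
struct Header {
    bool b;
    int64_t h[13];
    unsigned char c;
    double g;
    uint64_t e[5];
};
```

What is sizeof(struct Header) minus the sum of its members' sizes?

@0: b [1B, align 1] → 1
+7 pad (align 8)
@8: h [104B, align 8] → 112
@112: c [1B, align 1] → 113
+7 pad (align 8)
@120: g [8B, align 8] → 128
@128: e [40B, align 8] → 168
size 168, align 8
data bytes 154, size 168 → padding 14

14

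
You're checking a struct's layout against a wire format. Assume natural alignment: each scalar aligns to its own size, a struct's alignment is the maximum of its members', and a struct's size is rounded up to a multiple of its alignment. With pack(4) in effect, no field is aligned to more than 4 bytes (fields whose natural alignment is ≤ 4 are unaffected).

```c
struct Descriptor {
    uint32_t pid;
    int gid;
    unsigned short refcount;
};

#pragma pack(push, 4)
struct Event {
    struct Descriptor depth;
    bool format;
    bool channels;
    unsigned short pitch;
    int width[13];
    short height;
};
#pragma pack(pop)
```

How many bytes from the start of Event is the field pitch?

Descriptor: pid at 0 (size 4, align 4) → ends 4; gid at 4 (size 4, align 4) → ends 8; refcount at 8 (size 2, align 2) → ends 10; tail pad 2 to reach multiple of 4; total 12 bytes, alignment 4
depth at 0 (size 12, align 4) → ends 12
format at 12 (size 1, align 1) → ends 13
channels at 13 (size 1, align 1) → ends 14
pitch at 14 (size 2, align 2) → ends 16

14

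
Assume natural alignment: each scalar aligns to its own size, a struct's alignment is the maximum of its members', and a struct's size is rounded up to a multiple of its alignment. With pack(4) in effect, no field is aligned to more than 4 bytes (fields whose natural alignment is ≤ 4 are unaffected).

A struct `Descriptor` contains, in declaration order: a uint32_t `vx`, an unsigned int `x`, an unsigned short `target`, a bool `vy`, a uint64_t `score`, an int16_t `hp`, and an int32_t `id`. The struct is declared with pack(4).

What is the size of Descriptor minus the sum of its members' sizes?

3

@0: vx [4B, align 4] → 4
@4: x [4B, align 4] → 8
@8: target [2B, align 2] → 10
@10: vy [1B, align 1] → 11
+1 pad (align 4)
@12: score [8B, align 4] → 20
@20: hp [2B, align 2] → 22
+2 pad (align 4)
@24: id [4B, align 4] → 28
size 28, align 4
data bytes 25, size 28 → padding 3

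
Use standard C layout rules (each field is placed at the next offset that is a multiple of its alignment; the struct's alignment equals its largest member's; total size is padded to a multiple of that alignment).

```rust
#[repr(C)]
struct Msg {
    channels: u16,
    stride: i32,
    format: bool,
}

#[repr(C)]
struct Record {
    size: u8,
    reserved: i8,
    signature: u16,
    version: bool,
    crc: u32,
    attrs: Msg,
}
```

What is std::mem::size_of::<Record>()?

24 bytes

Msg: channels at 0 (size 2, align 2) → ends 2; pad 2 to align 4 for stride; stride at 4 (size 4, align 4) → ends 8; format at 8 (size 1, align 1) → ends 9; tail pad 3 to reach multiple of 4; total 12 bytes, alignment 4
size at 0 (size 1, align 1) → ends 1
reserved at 1 (size 1, align 1) → ends 2
signature at 2 (size 2, align 2) → ends 4
version at 4 (size 1, align 1) → ends 5
pad 3 to align 4 for crc
crc at 8 (size 4, align 4) → ends 12
attrs at 12 (size 12, align 4) → ends 24
total 24 bytes, alignment 4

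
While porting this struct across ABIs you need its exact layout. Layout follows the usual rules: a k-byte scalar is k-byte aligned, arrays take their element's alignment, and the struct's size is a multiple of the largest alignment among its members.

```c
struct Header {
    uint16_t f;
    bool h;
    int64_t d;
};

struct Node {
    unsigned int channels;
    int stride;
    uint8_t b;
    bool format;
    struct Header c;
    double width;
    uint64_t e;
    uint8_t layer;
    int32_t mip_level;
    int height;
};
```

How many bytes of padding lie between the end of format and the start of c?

Header: @0: f [2B, align 2] → 2; @2: h [1B, align 1] → 3; +5 pad (align 8); @8: d [8B, align 8] → 16; size 16, align 8
@0: channels [4B, align 4] → 4
@4: stride [4B, align 4] → 8
@8: b [1B, align 1] → 9
@9: format [1B, align 1] → 10
+6 pad (align 8)
@16: c [16B, align 8] → 32

6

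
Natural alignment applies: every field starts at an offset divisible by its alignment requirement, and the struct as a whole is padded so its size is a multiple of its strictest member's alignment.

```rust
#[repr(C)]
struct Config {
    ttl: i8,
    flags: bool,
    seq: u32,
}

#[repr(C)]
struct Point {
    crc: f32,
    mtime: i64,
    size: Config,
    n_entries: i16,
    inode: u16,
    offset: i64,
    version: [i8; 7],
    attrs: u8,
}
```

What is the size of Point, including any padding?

Config: ttl at 0 (size 1, align 1) → ends 1; flags at 1 (size 1, align 1) → ends 2; pad 2 to align 4 for seq; seq at 4 (size 4, align 4) → ends 8; total 8 bytes, alignment 4
crc at 0 (size 4, align 4) → ends 4
pad 4 to align 8 for mtime
mtime at 8 (size 8, align 8) → ends 16
size at 16 (size 8, align 4) → ends 24
n_entries at 24 (size 2, align 2) → ends 26
inode at 26 (size 2, align 2) → ends 28
pad 4 to align 8 for offset
offset at 32 (size 8, align 8) → ends 40
version at 40 (size 7, align 1) → ends 47
attrs at 47 (size 1, align 1) → ends 48
total 48 bytes, alignment 8

48 bytes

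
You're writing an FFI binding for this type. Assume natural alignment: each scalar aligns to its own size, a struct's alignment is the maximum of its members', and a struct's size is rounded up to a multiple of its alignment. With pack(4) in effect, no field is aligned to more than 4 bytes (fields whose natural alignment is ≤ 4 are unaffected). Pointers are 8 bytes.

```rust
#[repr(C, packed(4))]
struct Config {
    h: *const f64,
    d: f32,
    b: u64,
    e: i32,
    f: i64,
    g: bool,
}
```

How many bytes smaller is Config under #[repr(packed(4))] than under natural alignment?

natural layout:
  @0: h [8B, align 8] → 8
  @8: d [4B, align 4] → 12
  +4 pad (align 8)
  @16: b [8B, align 8] → 24
  @24: e [4B, align 4] → 28
  +4 pad (align 8)
  @32: f [8B, align 8] → 40
  @40: g [1B, align 1] → 41
  +7 tail pad (align 8)
  size 48, align 8
packed(4) layout:
  @0: h [8B, align 4] → 8
  @8: d [4B, align 4] → 12
  @12: b [8B, align 4] → 20
  @20: e [4B, align 4] → 24
  @24: f [8B, align 4] → 32
  @32: g [1B, align 1] → 33
  +3 tail pad (align 4)
  size 36, align 4
48 − 36 = 12

12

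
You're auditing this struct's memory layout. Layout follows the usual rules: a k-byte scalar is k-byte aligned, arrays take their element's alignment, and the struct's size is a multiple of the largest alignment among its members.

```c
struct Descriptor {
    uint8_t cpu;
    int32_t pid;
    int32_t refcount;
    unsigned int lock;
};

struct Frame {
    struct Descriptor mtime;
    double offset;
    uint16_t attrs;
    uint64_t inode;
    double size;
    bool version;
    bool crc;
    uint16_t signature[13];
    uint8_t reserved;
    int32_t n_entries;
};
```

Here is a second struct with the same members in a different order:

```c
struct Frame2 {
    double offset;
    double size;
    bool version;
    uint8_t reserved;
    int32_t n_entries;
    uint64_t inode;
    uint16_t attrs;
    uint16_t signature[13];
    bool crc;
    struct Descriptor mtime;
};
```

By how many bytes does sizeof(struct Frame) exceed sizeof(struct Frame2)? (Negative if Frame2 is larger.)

8

Descriptor: @0: cpu [1B, align 1] → 1; +3 pad (align 4); @4: pid [4B, align 4] → 8; @8: refcount [4B, align 4] → 12; @12: lock [4B, align 4] → 16; size 16, align 4
@0: mtime [16B, align 4] → 16
@16: offset [8B, align 8] → 24
@24: attrs [2B, align 2] → 26
+6 pad (align 8)
@32: inode [8B, align 8] → 40
@40: size [8B, align 8] → 48
@48: version [1B, align 1] → 49
@49: crc [1B, align 1] → 50
@50: signature [26B, align 2] → 76
@76: reserved [1B, align 1] → 77
+3 pad (align 4)
@80: n_entries [4B, align 4] → 84
+4 tail pad (align 8)
size 88, align 8
— Frame2 —
@0: offset [8B, align 8] → 8
@8: size [8B, align 8] → 16
@16: version [1B, align 1] → 17
@17: reserved [1B, align 1] → 18
+2 pad (align 4)
@20: n_entries [4B, align 4] → 24
@24: inode [8B, align 8] → 32
@32: attrs [2B, align 2] → 34
@34: signature [26B, align 2] → 60
@60: crc [1B, align 1] → 61
+3 pad (align 4)
@64: mtime [16B, align 4] → 80
size 80, align 8
88 − 80 = 8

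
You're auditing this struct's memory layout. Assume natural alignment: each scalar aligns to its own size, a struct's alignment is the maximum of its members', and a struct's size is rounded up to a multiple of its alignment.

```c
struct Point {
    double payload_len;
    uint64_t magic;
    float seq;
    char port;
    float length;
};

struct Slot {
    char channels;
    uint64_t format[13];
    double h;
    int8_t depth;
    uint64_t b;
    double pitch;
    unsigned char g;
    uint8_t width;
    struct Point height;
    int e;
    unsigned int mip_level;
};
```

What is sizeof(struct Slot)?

Point: payload_len at 0 (size 8, align 8) → ends 8; magic at 8 (size 8, align 8) → ends 16; seq at 16 (size 4, align 4) → ends 20; port at 20 (size 1, align 1) → ends 21; pad 3 to align 4 for length; length at 24 (size 4, align 4) → ends 28; tail pad 4 to reach multiple of 8; total 32 bytes, alignment 8
channels at 0 (size 1, align 1) → ends 1
pad 7 to align 8 for format
format at 8 (size 104, align 8) → ends 112
h at 112 (size 8, align 8) → ends 120
depth at 120 (size 1, align 1) → ends 121
pad 7 to align 8 for b
b at 128 (size 8, align 8) → ends 136
pitch at 136 (size 8, align 8) → ends 144
g at 144 (size 1, align 1) → ends 145
width at 145 (size 1, align 1) → ends 146
pad 6 to align 8 for height
height at 152 (size 32, align 8) → ends 184
e at 184 (size 4, align 4) → ends 188
mip_level at 188 (size 4, align 4) → ends 192
total 192 bytes, alignment 8

192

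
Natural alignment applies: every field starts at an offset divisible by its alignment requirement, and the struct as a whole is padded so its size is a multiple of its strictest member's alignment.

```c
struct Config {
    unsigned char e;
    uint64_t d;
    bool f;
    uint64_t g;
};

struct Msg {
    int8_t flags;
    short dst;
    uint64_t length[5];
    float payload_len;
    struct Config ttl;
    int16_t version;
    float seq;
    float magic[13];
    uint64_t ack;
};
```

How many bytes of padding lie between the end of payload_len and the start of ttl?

4

Config: @0: e [1B, align 1] → 1; +7 pad (align 8); @8: d [8B, align 8] → 16; @16: f [1B, align 1] → 17; +7 pad (align 8); @24: g [8B, align 8] → 32; size 32, align 8
@0: flags [1B, align 1] → 1
+1 pad (align 2)
@2: dst [2B, align 2] → 4
+4 pad (align 8)
@8: length [40B, align 8] → 48
@48: payload_len [4B, align 4] → 52
+4 pad (align 8)
@56: ttl [32B, align 8] → 88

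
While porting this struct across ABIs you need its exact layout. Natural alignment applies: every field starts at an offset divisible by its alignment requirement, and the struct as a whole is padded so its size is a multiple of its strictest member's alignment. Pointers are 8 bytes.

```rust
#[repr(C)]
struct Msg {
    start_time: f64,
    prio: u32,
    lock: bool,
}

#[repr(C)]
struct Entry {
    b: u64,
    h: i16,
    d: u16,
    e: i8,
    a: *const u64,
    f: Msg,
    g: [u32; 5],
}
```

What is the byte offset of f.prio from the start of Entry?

32

Msg: start_time at 0 (size 8, align 8) → ends 8; prio at 8 (size 4, align 4) → ends 12; lock at 12 (size 1, align 1) → ends 13; tail pad 3 to reach multiple of 8; total 16 bytes, alignment 8
b at 0 (size 8, align 8) → ends 8
h at 8 (size 2, align 2) → ends 10
d at 10 (size 2, align 2) → ends 12
e at 12 (size 1, align 1) → ends 13
pad 3 to align 8 for a
a at 16 (size 8, align 8) → ends 24
f at 24 (size 16, align 8) → ends 40
within Msg: prio at 8
24 + 8 = 32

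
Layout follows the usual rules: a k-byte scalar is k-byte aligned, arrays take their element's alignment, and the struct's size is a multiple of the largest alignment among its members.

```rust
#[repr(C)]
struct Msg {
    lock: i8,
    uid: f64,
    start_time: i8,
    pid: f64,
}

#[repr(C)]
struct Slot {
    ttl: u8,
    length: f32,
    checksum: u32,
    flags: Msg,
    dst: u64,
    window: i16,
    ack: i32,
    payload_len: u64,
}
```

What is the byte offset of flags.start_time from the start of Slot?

32

Msg: @0: lock [1B, align 1] → 1; +7 pad (align 8); @8: uid [8B, align 8] → 16; @16: start_time [1B, align 1] → 17; +7 pad (align 8); @24: pid [8B, align 8] → 32; size 32, align 8
@0: ttl [1B, align 1] → 1
+3 pad (align 4)
@4: length [4B, align 4] → 8
@8: checksum [4B, align 4] → 12
+4 pad (align 8)
@16: flags [32B, align 8] → 48
within Msg: start_time at 16
16 + 16 = 32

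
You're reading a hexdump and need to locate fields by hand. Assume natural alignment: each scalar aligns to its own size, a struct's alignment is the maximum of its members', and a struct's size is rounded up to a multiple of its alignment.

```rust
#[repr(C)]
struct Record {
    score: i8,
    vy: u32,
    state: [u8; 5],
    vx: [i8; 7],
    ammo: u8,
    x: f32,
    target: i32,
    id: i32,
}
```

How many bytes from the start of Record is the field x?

24

@0: score [1B, align 1] → 1
+3 pad (align 4)
@4: vy [4B, align 4] → 8
@8: state [5B, align 1] → 13
@13: vx [7B, align 1] → 20
@20: ammo [1B, align 1] → 21
+3 pad (align 4)
@24: x [4B, align 4] → 28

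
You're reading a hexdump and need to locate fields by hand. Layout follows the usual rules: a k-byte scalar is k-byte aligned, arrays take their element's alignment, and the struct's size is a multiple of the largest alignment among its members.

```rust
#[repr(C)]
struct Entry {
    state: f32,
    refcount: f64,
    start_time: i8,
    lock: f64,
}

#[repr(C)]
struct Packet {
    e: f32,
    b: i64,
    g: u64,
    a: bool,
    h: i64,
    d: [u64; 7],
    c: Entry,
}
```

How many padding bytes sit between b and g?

0

Entry: @0: state [4B, align 4] → 4; +4 pad (align 8); @8: refcount [8B, align 8] → 16; @16: start_time [1B, align 1] → 17; +7 pad (align 8); @24: lock [8B, align 8] → 32; size 32, align 8
@0: e [4B, align 4] → 4
+4 pad (align 8)
@8: b [8B, align 8] → 16
@16: g [8B, align 8] → 24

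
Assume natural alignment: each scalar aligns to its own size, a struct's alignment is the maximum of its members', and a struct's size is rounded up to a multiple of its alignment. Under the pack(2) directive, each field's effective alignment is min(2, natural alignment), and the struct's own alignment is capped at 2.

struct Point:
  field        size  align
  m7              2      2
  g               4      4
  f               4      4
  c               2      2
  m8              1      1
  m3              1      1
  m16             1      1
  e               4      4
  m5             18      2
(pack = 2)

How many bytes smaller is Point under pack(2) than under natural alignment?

6

natural layout:
  @0: m7 [2B, align 2] → 2
  +2 pad (align 4)
  @4: g [4B, align 4] → 8
  @8: f [4B, align 4] → 12
  @12: c [2B, align 2] → 14
  @14: m8 [1B, align 1] → 15
  @15: m3 [1B, align 1] → 16
  @16: m16 [1B, align 1] → 17
  +3 pad (align 4)
  @20: e [4B, align 4] → 24
  @24: m5 [18B, align 2] → 42
  +2 tail pad (align 4)
  size 44, align 4
packed(2) layout:
  @0: m7 [2B, align 2] → 2
  @2: g [4B, align 2] → 6
  @6: f [4B, align 2] → 10
  @10: c [2B, align 2] → 12
  @12: m8 [1B, align 1] → 13
  @13: m3 [1B, align 1] → 14
  @14: m16 [1B, align 1] → 15
  +1 pad (align 2)
  @16: e [4B, align 2] → 20
  @20: m5 [18B, align 2] → 38
  size 38, align 2
44 − 38 = 6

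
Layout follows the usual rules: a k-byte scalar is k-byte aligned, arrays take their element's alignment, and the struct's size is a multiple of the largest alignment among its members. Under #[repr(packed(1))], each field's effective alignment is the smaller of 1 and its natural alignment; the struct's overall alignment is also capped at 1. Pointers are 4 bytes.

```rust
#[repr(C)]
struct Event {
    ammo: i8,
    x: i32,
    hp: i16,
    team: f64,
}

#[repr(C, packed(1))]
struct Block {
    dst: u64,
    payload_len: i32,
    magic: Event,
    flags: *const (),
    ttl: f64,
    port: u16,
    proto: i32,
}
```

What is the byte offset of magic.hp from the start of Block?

Event: ammo at 0 (size 1, align 1) → ends 1; pad 3 to align 4 for x; x at 4 (size 4, align 4) → ends 8; hp at 8 (size 2, align 2) → ends 10; pad 6 to align 8 for team; team at 16 (size 8, align 8) → ends 24; total 24 bytes, alignment 8
dst at 0 (size 8, align 1) → ends 8
payload_len at 8 (size 4, align 1) → ends 12
magic at 12 (size 24, align 1) → ends 36
within Event: hp at 8
12 + 8 = 20

20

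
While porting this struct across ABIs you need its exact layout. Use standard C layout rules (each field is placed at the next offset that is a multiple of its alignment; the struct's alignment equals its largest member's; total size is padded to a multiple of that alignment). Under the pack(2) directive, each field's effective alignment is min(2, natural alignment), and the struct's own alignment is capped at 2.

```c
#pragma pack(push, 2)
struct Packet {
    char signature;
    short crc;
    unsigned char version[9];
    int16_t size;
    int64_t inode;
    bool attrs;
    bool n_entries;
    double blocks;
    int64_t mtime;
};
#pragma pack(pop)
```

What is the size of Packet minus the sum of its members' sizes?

2

0..1  signature  (1B, 1-aligned)
1..2  -- padding (1B)
2..4  crc  (2B, 2-aligned)
4..13  version  (9B, 1-aligned)
13..14  -- padding (1B)
14..16  size  (2B, 2-aligned)
16..24  inode  (8B, 2-aligned)
24..25  attrs  (1B, 1-aligned)
25..26  n_entries  (1B, 1-aligned)
26..34  blocks  (8B, 2-aligned)
34..42  mtime  (8B, 2-aligned)
sizeof = 42, alignof = 2
data bytes 40, size 42 → padding 2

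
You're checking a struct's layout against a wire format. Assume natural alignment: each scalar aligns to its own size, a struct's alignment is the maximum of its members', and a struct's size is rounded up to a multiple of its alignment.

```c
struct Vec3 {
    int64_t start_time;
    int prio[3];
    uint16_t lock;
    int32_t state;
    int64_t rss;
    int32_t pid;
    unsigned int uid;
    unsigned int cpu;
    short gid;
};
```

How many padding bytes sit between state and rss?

4

@0: start_time [8B, align 8] → 8
@8: prio [12B, align 4] → 20
@20: lock [2B, align 2] → 22
+2 pad (align 4)
@24: state [4B, align 4] → 28
+4 pad (align 8)
@32: rss [8B, align 8] → 40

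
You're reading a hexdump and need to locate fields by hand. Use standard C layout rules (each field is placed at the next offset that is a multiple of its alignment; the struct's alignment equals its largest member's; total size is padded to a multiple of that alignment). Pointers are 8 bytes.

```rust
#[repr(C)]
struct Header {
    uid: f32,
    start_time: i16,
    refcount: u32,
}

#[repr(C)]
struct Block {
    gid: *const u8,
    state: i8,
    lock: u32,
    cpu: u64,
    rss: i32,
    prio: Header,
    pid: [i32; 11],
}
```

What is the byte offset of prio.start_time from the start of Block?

32

Header: 0..4  uid  (4B, 4-aligned); 4..6  start_time  (2B, 2-aligned); 6..8  -- padding (2B); 8..12  refcount  (4B, 4-aligned); sizeof = 12, alignof = 4
0..8  gid  (8B, 8-aligned)
8..9  state  (1B, 1-aligned)
9..12  -- padding (3B)
12..16  lock  (4B, 4-aligned)
16..24  cpu  (8B, 8-aligned)
24..28  rss  (4B, 4-aligned)
28..40  prio  (12B, 4-aligned)
within Header: start_time at 4
28 + 4 = 32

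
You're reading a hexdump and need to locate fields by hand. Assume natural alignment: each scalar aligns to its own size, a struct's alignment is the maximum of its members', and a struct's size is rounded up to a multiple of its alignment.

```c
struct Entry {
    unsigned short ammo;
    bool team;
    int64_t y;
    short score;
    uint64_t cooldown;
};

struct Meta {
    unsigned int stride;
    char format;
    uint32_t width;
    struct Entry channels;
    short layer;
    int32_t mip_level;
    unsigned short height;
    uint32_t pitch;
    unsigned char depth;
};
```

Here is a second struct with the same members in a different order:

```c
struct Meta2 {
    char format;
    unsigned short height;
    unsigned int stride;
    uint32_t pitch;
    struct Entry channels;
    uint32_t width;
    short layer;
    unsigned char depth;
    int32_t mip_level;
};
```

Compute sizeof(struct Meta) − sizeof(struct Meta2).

8

Entry: 0..2  ammo  (2B, 2-aligned); 2..3  team  (1B, 1-aligned); 3..8  -- padding (5B); 8..16  y  (8B, 8-aligned); 16..18  score  (2B, 2-aligned); 18..24  -- padding (6B); 24..32  cooldown  (8B, 8-aligned); sizeof = 32, alignof = 8
0..4  stride  (4B, 4-aligned)
4..5  format  (1B, 1-aligned)
5..8  -- padding (3B)
8..12  width  (4B, 4-aligned)
12..16  -- padding (4B)
16..48  channels  (32B, 8-aligned)
48..50  layer  (2B, 2-aligned)
50..52  -- padding (2B)
52..56  mip_level  (4B, 4-aligned)
56..58  height  (2B, 2-aligned)
58..60  -- padding (2B)
60..64  pitch  (4B, 4-aligned)
64..65  depth  (1B, 1-aligned)
65..72  -- tail padding (7B)
sizeof = 72, alignof = 8
— Meta2 —
0..1  format  (1B, 1-aligned)
1..2  -- padding (1B)
2..4  height  (2B, 2-aligned)
4..8  stride  (4B, 4-aligned)
8..12  pitch  (4B, 4-aligned)
12..16  -- padding (4B)
16..48  channels  (32B, 8-aligned)
48..52  width  (4B, 4-aligned)
52..54  layer  (2B, 2-aligned)
54..55  depth  (1B, 1-aligned)
55..56  -- padding (1B)
56..60  mip_level  (4B, 4-aligned)
60..64  -- tail padding (4B)
sizeof = 64, alignof = 8
72 − 64 = 8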